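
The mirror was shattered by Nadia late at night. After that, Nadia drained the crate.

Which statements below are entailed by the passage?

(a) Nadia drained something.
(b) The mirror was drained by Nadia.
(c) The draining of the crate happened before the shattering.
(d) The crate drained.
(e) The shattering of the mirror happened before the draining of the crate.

(a), (d), (e)

(a) Entailed — the original entails any weakening of itself; this just generalizes the patient.
(b) Not entailed — Nadia drained the crate, not the mirror; the mirror belongs to the shattering event.
(c) Not entailed — the narrative places the shattering before the draining, not after.
(d) Entailed — 'Nadia drained the crate' is causative; it entails the inchoative 'the crate drained'.
(e) Entailed — the narrative places the shattering before the draining.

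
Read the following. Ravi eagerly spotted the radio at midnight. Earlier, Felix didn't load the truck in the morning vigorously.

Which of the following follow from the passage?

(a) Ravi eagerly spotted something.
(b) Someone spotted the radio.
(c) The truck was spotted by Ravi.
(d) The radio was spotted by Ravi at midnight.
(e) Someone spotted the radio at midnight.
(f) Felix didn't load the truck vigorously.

(a), (b), (d), (e)

(a) Entailed — every conjunct here is already in the original spotting event.
(b) Entailed — this follows by dropping conjuncts from the spotting event's description.
(c) Not entailed — Ravi spotted the radio, not the truck; the truck belongs to the loading event.
(d) Entailed — this follows by dropping conjuncts from the spotting event's description.
(e) Entailed — every conjunct here is already in the original spotting event.
(f) Not entailed — dropping 'in the morning' under negation is not valid — the original leaves open that Felix loaded the truck some other way.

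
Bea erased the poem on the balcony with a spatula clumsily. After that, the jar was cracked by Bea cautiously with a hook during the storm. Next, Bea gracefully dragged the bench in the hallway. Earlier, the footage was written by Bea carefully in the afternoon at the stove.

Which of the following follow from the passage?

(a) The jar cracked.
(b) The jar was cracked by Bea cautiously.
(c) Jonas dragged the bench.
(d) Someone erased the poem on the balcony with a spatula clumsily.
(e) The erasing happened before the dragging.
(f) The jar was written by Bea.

(a) Entailed — 'Bea cracked the jar' is causative; it entails the inchoative 'the jar cracked'.
(b) Entailed — this follows by dropping conjuncts from the cracking event's description.
(c) Not entailed — the passage has Bea dragging the bench, not Jonas.
(d) Entailed — this follows by dropping conjuncts from the erasing event's description.
(e) Entailed — the narrative places the erasing before the dragging.
(f) Not entailed — Bea wrote the footage, not the jar; the jar belongs to the cracking event.

(a), (b), (d), (e)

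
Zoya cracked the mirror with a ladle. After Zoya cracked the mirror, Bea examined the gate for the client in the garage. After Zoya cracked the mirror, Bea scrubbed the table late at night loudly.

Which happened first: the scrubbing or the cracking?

The connectives place the cracking before the scrubbing.

the cracking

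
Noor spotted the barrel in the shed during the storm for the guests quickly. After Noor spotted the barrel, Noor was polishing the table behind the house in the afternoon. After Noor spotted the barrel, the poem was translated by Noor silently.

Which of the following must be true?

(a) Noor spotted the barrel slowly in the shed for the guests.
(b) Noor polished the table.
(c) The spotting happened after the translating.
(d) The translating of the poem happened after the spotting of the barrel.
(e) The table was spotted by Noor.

(b), (d)

(a) Not entailed — 'slowly' adds a manner not in (and inconsistent with) the original.
(b) Entailed — 'polish' is an activity; 'was polishing' entails that some polishing happened, so 'polished' holds.
(c) Not entailed — the narrative places the spotting before the translating, not after.
(d) Entailed — the narrative places the spotting before the translating.
(e) Not entailed — Noor spotted the barrel, not the table; the table belongs to the polishing event.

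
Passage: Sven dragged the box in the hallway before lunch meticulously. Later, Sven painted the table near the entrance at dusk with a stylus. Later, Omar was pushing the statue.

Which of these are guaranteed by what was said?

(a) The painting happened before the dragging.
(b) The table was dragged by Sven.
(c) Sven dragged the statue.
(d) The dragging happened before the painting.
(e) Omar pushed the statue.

(d), (e)

(a) Not entailed — the narrative places the dragging before the painting, not after.
(b) Not entailed — Sven dragged the box, not the table; the table belongs to the painting event.
(c) Not entailed — Sven dragged the box, not the statue; the statue belongs to the pushing event.
(d) Entailed — the narrative places the dragging before the painting.
(e) Entailed — 'push' is an activity; 'was pushing' entails that some pushing happened, so 'pushed' holds.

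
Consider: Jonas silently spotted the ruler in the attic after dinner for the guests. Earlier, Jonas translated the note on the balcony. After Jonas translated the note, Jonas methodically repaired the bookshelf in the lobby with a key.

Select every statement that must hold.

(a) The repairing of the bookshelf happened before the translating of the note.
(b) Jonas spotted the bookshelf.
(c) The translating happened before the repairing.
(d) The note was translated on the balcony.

(c), (d)

(a) Not entailed — the narrative places the translating before the repairing, not after.
(b) Not entailed — Jonas spotted the ruler, not the bookshelf; the bookshelf belongs to the repairing event.
(c) Entailed — the narrative places the translating before the repairing.
(d) Entailed — the original entails any weakening of itself; this just generalizes the agent.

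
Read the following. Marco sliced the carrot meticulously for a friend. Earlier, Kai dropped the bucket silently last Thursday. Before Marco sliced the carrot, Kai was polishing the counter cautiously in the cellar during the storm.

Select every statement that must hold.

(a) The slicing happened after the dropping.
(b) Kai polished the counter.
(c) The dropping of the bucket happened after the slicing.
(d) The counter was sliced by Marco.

(a), (b)

(a) Entailed — the narrative places the dropping before the slicing.
(b) Entailed — 'polish' is an activity; 'was polishing' entails that some polishing happened, so 'polished' holds.
(c) Not entailed — the narrative places the dropping before the slicing, not after.
(d) Not entailed — Marco sliced the carrot, not the counter; the counter belongs to the polishing event.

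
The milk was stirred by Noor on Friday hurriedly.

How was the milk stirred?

'hurriedly' marks the manner of the stirring event.

hurriedly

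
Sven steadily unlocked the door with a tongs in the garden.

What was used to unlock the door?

a tongs

'with a tongs' marks the instrument of the unlocking event.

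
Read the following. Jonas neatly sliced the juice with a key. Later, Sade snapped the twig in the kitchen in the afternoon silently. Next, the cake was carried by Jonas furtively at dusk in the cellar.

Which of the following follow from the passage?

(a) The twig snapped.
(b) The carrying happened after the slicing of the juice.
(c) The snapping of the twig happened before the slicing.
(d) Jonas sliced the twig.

(a), (b)

(a) Entailed — 'Sade snapped the twig' is causative; it entails the inchoative 'the twig snapped'.
(b) Entailed — the narrative places the slicing before the carrying.
(c) Not entailed — the narrative places the slicing before the snapping, not after.
(d) Not entailed — Jonas sliced the juice, not the twig; the twig belongs to the snapping event.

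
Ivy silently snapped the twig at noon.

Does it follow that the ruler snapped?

Nothing is said about any ruler; only the twig is affected.

no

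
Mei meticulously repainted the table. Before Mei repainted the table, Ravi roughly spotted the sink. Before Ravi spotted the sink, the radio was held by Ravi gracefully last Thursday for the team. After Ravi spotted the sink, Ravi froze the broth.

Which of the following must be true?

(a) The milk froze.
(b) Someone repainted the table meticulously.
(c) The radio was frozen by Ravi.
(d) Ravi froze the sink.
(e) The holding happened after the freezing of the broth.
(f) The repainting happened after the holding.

(b), (f)

(a) Not entailed — the broth is what froze, not the milk.
(b) Entailed — the original entails any weakening of itself; this just generalizes the agent.
(c) Not entailed — Ravi froze the broth, not the radio; the radio belongs to the holding event.
(d) Not entailed — Ravi froze the broth, not the sink; the sink belongs to the spotting event.
(e) Not entailed — the narrative places the holding before the freezing, not after.
(f) Entailed — the narrative places the holding before the repainting.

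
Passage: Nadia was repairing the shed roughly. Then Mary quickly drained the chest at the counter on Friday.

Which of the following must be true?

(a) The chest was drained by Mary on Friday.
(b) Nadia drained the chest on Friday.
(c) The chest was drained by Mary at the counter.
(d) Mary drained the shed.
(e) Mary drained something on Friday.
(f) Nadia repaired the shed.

(a) Entailed — this follows by dropping conjuncts from the draining event's description.
(b) Not entailed — the passage has Mary draining the chest, not Nadia.
(c) Entailed — the original entails any weakening of itself; this just drops 'quickly', 'on Friday'.
(d) Not entailed — Mary drained the chest, not the shed; the shed belongs to the repairing event.
(e) Entailed — dropping 'quickly', 'at the counter' and generalizing the patient leaves a sub-description the original still satisfies.
(f) Not entailed — 'was repairing' is progressive on an accomplishment; it does not entail the completed 'repaired'.

(a), (c), (e)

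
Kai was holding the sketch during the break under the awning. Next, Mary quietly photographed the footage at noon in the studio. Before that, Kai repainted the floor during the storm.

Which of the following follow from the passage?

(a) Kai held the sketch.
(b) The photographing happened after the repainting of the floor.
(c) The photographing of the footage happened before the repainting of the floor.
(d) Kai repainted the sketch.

(a) Entailed — 'hold' is an activity; 'was holding' entails that some holding happened, so 'held' holds.
(b) Entailed — the narrative places the repainting before the photographing.
(c) Not entailed — the narrative places the repainting before the photographing, not after.
(d) Not entailed — Kai repainted the floor, not the sketch; the sketch belongs to the holding event.

(a), (b)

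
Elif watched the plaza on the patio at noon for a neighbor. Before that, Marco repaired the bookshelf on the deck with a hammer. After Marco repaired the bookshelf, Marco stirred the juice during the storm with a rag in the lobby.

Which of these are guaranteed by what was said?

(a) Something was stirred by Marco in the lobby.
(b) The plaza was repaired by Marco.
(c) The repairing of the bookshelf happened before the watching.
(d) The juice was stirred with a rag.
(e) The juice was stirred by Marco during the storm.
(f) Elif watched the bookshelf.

(a), (c), (d), (e)

(a) Entailed — the original entails any weakening of itself; this just drops 'with a rag', 'during the storm' and generalizes the patient.
(b) Not entailed — Marco repaired the bookshelf, not the plaza; the plaza belongs to the watching event.
(c) Entailed — the narrative places the repairing before the watching.
(d) Entailed — every conjunct here is already in the original stirring event.
(e) Entailed — this follows by dropping conjuncts from the stirring event's description.
(f) Not entailed — Elif watched the plaza, not the bookshelf; the bookshelf belongs to the repairing event.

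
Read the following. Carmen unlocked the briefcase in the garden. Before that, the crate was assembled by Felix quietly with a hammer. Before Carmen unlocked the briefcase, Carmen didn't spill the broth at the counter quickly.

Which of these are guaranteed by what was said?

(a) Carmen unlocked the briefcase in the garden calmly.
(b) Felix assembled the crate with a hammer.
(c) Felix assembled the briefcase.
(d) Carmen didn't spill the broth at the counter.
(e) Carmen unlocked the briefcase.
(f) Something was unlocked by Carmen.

(b), (e), (f)

(a) Not entailed — 'calmly' adds information not in the original event.
(b) Entailed — this follows by dropping conjuncts from the assembling event's description.
(c) Not entailed — Felix assembled the crate, not the briefcase; the briefcase belongs to the unlocking event.
(d) Not entailed — dropping 'quickly' under negation is not valid — the original leaves open that Carmen spilled the broth some other way.
(e) Entailed — the original entails any weakening of itself; this just drops 'in the garden'.
(f) Entailed — the original entails any weakening of itself; this just drops 'in the garden' and generalizes the patient.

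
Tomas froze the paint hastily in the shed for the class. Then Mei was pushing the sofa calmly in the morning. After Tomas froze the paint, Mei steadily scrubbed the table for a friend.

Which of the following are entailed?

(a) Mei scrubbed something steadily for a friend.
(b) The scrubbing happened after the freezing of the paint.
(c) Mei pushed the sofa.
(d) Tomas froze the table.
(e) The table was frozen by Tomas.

(a), (b), (c)

(a) Entailed — generalizing the patient leaves a sub-description the original still satisfies.
(b) Entailed — the narrative places the freezing before the scrubbing.
(c) Entailed — 'push' is an activity; 'was pushing' entails that some pushing happened, so 'pushed' holds.
(d) Not entailed — Tomas froze the paint, not the table; the table belongs to the scrubbing event.
(e) Not entailed — Tomas froze the paint, not the table; the table belongs to the scrubbing event.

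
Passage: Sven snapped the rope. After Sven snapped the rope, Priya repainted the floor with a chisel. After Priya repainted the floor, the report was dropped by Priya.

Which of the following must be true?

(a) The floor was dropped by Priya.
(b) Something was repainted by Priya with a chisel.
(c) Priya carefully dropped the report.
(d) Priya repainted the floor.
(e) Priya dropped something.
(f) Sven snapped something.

(a) Not entailed — Priya dropped the report, not the floor; the floor belongs to the repainting event.
(b) Entailed — this follows by dropping conjuncts from the repainting event's description.
(c) Not entailed — 'carefully' adds information not in the original event.
(d) Entailed — every conjunct here is already in the original repainting event.
(e) Entailed — this follows by dropping conjuncts from the dropping event's description.
(f) Entailed — every conjunct here is already in the original snapping event.

(b), (d), (e), (f)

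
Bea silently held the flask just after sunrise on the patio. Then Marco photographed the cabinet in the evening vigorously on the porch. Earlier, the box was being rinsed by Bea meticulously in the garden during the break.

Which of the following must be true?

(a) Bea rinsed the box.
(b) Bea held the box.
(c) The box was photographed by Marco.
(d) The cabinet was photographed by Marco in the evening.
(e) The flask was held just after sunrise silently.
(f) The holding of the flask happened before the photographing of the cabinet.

(a), (d), (e), (f)

(a) Entailed — 'rinse' is an activity; 'was rinsing' entails that some rinsing happened, so 'rinsed' holds.
(b) Not entailed — Bea held the flask, not the box; the box belongs to the rinsing event.
(c) Not entailed — Marco photographed the cabinet, not the box; the box belongs to the rinsing event.
(d) Entailed — every conjunct here is already in the original photographing event.
(e) Entailed — dropping 'on the patio' and generalizing the agent leaves a sub-description the original still satisfies.
(f) Entailed — the narrative places the holding before the photographing.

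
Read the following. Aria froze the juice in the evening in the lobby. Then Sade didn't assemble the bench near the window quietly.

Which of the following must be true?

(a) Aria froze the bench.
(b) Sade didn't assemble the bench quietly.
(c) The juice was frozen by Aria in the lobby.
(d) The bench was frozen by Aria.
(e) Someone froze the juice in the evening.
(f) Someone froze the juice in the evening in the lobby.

(a) Not entailed — Aria froze the juice, not the bench; the bench belongs to the assembling event.
(b) Not entailed — dropping 'near the window' under negation is not valid — the original leaves open that Sade assembled the bench some other way.
(c) Entailed — this follows by dropping conjuncts from the freezing event's description.
(d) Not entailed — Aria froze the juice, not the bench; the bench belongs to the assembling event.
(e) Entailed — this follows by dropping conjuncts from the freezing event's description.
(f) Entailed — the original entails any weakening of itself; this just generalizes the agent.

(c), (e), (f)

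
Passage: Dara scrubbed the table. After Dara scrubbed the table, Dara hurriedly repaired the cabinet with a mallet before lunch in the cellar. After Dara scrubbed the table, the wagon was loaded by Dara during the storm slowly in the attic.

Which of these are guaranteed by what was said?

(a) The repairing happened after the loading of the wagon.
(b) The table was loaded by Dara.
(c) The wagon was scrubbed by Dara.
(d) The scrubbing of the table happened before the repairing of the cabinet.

(a) Not entailed — the narrative doesn't order the loading relative to the repairing.
(b) Not entailed — Dara loaded the wagon, not the table; the table belongs to the scrubbing event.
(c) Not entailed — Dara scrubbed the table, not the wagon; the wagon belongs to the loading event.
(d) Entailed — the narrative places the scrubbing before the repairing.

(d)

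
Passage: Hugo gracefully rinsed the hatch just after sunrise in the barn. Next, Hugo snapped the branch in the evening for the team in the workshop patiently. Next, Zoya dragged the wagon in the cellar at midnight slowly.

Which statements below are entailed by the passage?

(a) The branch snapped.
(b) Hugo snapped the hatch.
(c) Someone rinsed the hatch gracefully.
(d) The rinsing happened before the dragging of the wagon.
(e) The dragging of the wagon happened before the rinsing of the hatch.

(a) Entailed — 'Hugo snapped the branch' is causative; it entails the inchoative 'the branch snapped'.
(b) Not entailed — Hugo snapped the branch, not the hatch; the hatch belongs to the rinsing event.
(c) Entailed — every conjunct here is already in the original rinsing event.
(d) Entailed — the narrative places the rinsing before the dragging.
(e) Not entailed — the narrative places the rinsing before the dragging, not after.

(a), (c), (d)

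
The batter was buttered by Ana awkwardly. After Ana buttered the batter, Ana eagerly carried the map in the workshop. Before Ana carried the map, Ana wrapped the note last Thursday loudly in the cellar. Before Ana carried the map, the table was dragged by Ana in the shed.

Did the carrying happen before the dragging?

The narrative orders the dragging before the carrying.

no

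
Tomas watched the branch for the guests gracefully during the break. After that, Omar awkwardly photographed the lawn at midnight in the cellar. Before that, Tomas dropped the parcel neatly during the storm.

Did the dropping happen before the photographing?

The narrative orders the dropping before the photographing.

yes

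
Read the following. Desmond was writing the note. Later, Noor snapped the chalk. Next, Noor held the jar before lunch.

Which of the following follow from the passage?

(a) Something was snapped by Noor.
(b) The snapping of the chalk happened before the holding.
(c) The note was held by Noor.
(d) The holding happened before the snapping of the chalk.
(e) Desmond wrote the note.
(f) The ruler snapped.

(a) Entailed — every conjunct here is already in the original snapping event.
(b) Entailed — the narrative places the snapping before the holding.
(c) Not entailed — Noor held the jar, not the note; the note belongs to the writing event.
(d) Not entailed — the narrative places the snapping before the holding, not after.
(e) Not entailed — 'was writing' is progressive on an accomplishment; it does not entail the completed 'wrote'.
(f) Not entailed — the chalk is what snapped, not the ruler.

(a), (b)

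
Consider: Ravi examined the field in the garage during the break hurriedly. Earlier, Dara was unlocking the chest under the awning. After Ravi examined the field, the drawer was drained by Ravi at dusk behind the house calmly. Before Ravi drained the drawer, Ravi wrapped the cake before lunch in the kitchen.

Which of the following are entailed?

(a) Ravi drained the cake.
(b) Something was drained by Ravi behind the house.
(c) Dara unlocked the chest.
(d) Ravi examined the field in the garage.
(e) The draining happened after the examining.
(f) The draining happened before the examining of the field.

(b), (d), (e)

(a) Not entailed — Ravi drained the drawer, not the cake; the cake belongs to the wrapping event.
(b) Entailed — every conjunct here is already in the original draining event.
(c) Not entailed — 'was unlocking' is progressive on an accomplishment; it does not entail the completed 'unlocked'.
(d) Entailed — every conjunct here is already in the original examining event.
(e) Entailed — the narrative places the examining before the draining.
(f) Not entailed — the narrative places the examining before the draining, not after.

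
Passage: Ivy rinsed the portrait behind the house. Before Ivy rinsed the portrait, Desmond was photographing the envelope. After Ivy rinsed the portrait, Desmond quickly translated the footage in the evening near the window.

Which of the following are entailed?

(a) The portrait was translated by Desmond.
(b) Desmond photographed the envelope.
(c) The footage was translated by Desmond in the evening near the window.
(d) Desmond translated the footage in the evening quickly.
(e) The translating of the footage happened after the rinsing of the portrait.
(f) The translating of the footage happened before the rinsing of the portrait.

(a) Not entailed — Desmond translated the footage, not the portrait; the portrait belongs to the rinsing event.
(b) Not entailed — 'was photographing' is progressive on an accomplishment; it does not entail the completed 'photographed'.
(c) Entailed — the original entails any weakening of itself; this just drops 'quickly'.
(d) Entailed — this follows by dropping conjuncts from the translating event's description.
(e) Entailed — the narrative places the rinsing before the translating.
(f) Not entailed — the narrative places the rinsing before the translating, not after.

(c), (d), (e)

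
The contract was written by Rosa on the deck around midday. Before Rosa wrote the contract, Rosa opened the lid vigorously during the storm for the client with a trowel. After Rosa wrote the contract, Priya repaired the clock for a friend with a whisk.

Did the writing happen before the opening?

The narrative orders the opening before the writing.

no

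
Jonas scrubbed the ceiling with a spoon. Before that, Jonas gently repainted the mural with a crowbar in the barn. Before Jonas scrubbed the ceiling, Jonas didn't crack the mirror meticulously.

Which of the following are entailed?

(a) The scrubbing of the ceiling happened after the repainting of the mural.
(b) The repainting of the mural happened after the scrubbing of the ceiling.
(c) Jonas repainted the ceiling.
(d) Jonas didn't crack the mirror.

(a)

(a) Entailed — the narrative places the repainting before the scrubbing.
(b) Not entailed — the narrative places the repainting before the scrubbing, not after.
(c) Not entailed — Jonas repainted the mural, not the ceiling; the ceiling belongs to the scrubbing event.
(d) Not entailed — dropping 'meticulously' under negation is not valid — the original leaves open that Jonas cracked the mirror some other way.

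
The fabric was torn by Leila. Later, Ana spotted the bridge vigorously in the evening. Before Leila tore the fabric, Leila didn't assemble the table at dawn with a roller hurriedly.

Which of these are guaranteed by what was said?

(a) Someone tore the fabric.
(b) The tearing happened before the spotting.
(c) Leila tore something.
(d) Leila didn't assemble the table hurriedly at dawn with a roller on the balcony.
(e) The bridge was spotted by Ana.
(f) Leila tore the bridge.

(a), (b), (c), (d), (e)

(a) Entailed — the original entails any weakening of itself; this just generalizes the agent.
(b) Entailed — the narrative places the tearing before the spotting.
(c) Entailed — generalizing the patient leaves a sub-description the original still satisfies.
(d) Entailed — under negation, adding a further restriction is entailed: if no such assembling event occurred, none occurred on the balcony either.
(e) Entailed — this follows by dropping conjuncts from the spotting event's description.
(f) Not entailed — Leila tore the fabric, not the bridge; the bridge belongs to the spotting event.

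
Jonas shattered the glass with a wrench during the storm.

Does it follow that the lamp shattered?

Nothing is said about any lamp; only the glass is affected.

no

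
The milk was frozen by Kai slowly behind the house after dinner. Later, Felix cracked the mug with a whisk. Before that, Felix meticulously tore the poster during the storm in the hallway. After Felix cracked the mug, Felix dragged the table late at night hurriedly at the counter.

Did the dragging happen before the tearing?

The narrative orders the tearing before the dragging.

no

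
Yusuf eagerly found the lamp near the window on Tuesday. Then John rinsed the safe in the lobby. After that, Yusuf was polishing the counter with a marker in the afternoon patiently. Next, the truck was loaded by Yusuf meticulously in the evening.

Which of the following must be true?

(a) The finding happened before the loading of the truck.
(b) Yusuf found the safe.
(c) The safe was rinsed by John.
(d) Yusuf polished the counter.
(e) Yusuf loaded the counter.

(a), (c), (d)

(a) Entailed — the narrative places the finding before the loading.
(b) Not entailed — Yusuf found the lamp, not the safe; the safe belongs to the rinsing event.
(c) Entailed — the original entails any weakening of itself; this just drops 'in the lobby'.
(d) Entailed — 'polish' is an activity; 'was polishing' entails that some polishing happened, so 'polished' holds.
(e) Not entailed — Yusuf loaded the truck, not the counter; the counter belongs to the polishing event.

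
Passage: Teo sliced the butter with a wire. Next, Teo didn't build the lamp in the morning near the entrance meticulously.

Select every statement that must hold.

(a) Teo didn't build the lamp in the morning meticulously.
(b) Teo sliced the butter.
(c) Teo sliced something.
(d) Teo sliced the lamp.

(a) Not entailed — dropping 'near the entrance' under negation is not valid — the original leaves open that Teo built the lamp some other way.
(b) Entailed — this follows by dropping conjuncts from the slicing event's description.
(c) Entailed — the original entails any weakening of itself; this just drops 'with a wire' and generalizes the patient.
(d) Not entailed — Teo sliced the butter, not the lamp; the lamp belongs to the building event.

(b), (c)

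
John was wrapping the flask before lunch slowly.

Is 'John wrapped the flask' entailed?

no

'was wrapping' is progressive; for an accomplishment like 'wrap the flask', it doesn't entail completion.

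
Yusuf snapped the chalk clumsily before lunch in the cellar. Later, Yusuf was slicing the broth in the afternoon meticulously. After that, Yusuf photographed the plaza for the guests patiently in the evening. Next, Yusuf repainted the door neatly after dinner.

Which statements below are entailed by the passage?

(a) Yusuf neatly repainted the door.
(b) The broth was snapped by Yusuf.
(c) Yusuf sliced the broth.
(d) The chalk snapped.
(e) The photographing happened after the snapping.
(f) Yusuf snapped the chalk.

(a), (d), (e), (f)

(a) Entailed — every conjunct here is already in the original repainting event.
(b) Not entailed — Yusuf snapped the chalk, not the broth; the broth belongs to the slicing event.
(c) Not entailed — 'was slicing' is progressive on an accomplishment; it does not entail the completed 'sliced'.
(d) Entailed — 'Yusuf snapped the chalk' is causative; it entails the inchoative 'the chalk snapped'.
(e) Entailed — the narrative places the snapping before the photographing.
(f) Entailed — this follows by dropping conjuncts from the snapping event's description.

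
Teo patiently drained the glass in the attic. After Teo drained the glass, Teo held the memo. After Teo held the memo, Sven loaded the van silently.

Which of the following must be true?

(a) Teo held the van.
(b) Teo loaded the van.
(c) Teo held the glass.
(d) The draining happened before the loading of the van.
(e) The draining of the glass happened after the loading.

(a) Not entailed — Teo held the memo, not the van; the van belongs to the loading event.
(b) Not entailed — the passage has Sven loading the van, not Teo.
(c) Not entailed — Teo held the memo, not the glass; the glass belongs to the draining event.
(d) Entailed — the narrative places the draining before the loading.
(e) Not entailed — the narrative places the draining before the loading, not after.

(d)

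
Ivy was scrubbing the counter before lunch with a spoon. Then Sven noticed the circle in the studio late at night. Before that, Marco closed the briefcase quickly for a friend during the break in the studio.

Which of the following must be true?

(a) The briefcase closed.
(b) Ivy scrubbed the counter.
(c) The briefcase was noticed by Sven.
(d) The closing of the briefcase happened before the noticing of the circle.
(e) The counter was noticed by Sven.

(a), (b), (d)

(a) Entailed — 'Marco closed the briefcase' is causative; it entails the inchoative 'the briefcase closed'.
(b) Entailed — 'scrub' is an activity; 'was scrubbing' entails that some scrubbing happened, so 'scrubbed' holds.
(c) Not entailed — Sven noticed the circle, not the briefcase; the briefcase belongs to the closing event.
(d) Entailed — the narrative places the closing before the noticing.
(e) Not entailed — Sven noticed the circle, not the counter; the counter belongs to the scrubbing event.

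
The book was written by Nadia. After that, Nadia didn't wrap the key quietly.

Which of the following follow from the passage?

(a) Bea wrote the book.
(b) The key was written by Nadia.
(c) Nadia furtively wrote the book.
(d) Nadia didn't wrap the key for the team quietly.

(a) Not entailed — the passage has Nadia writing the book, not Bea.
(b) Not entailed — Nadia wrote the book, not the key; the key belongs to the wrapping event.
(c) Not entailed — 'furtively' adds information not in the original event.
(d) Entailed — under negation, adding a further restriction is entailed: if no such wrapping event occurred, none occurred for the team either.

(d)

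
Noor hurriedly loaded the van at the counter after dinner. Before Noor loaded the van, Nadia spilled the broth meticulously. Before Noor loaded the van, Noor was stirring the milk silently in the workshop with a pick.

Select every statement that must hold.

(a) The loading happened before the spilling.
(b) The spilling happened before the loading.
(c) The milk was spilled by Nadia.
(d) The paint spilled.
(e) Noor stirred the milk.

(b), (e)

(a) Not entailed — the narrative places the spilling before the loading, not after.
(b) Entailed — the narrative places the spilling before the loading.
(c) Not entailed — Nadia spilled the broth, not the milk; the milk belongs to the stirring event.
(d) Not entailed — the broth is what spilled, not the paint.
(e) Entailed — 'stir' is an activity; 'was stirring' entails that some stirring happened, so 'stirred' holds.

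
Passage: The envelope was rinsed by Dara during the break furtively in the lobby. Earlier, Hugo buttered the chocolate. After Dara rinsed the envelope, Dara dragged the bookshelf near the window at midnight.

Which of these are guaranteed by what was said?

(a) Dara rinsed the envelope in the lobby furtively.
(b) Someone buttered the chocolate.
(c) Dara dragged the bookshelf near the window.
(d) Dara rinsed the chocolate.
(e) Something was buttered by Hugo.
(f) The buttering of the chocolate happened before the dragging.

(a) Entailed — every conjunct here is already in the original rinsing event.
(b) Entailed — the original entails any weakening of itself; this just generalizes the agent.
(c) Entailed — dropping 'at midnight' leaves a sub-description the original still satisfies.
(d) Not entailed — Dara rinsed the envelope, not the chocolate; the chocolate belongs to the buttering event.
(e) Entailed — every conjunct here is already in the original buttering event.
(f) Entailed — the narrative places the buttering before the dragging.

(a), (b), (c), (e), (f)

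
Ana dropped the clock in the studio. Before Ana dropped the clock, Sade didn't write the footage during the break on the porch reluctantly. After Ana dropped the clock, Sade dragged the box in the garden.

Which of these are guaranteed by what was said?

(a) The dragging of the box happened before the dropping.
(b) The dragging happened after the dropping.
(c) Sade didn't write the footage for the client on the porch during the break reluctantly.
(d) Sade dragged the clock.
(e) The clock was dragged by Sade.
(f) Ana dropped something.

(b), (c), (f)

(a) Not entailed — the narrative places the dropping before the dragging, not after.
(b) Entailed — the narrative places the dropping before the dragging.
(c) Entailed — under negation, adding a further restriction is entailed: if no such writing event occurred, none occurred for the client either.
(d) Not entailed — Sade dragged the box, not the clock; the clock belongs to the dropping event.
(e) Not entailed — Sade dragged the box, not the clock; the clock belongs to the dropping event.
(f) Entailed — the original entails any weakening of itself; this just drops 'in the studio' and generalizes the patient.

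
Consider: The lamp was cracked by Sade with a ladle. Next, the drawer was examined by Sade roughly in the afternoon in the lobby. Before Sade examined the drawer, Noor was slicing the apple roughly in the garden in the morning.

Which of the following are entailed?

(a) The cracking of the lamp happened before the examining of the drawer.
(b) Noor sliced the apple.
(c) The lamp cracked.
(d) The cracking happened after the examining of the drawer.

(a) Entailed — the narrative places the cracking before the examining.
(b) Not entailed — 'was slicing' is progressive on an accomplishment; it does not entail the completed 'sliced'.
(c) Entailed — 'Sade cracked the lamp' is causative; it entails the inchoative 'the lamp cracked'.
(d) Not entailed — the narrative places the cracking before the examining, not after.

(a), (c)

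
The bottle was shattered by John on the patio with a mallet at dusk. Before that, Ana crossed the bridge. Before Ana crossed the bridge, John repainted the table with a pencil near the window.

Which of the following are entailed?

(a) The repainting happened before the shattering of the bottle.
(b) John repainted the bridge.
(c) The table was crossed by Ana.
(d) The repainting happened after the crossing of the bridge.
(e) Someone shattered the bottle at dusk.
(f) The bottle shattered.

(a) Entailed — the narrative places the repainting before the shattering.
(b) Not entailed — John repainted the table, not the bridge; the bridge belongs to the crossing event.
(c) Not entailed — Ana crossed the bridge, not the table; the table belongs to the repainting event.
(d) Not entailed — the narrative places the repainting before the crossing, not after.
(e) Entailed — the original entails any weakening of itself; this just drops 'on the patio', 'with a mallet' and generalizes the agent.
(f) Entailed — 'John shattered the bottle' is causative; it entails the inchoative 'the bottle shattered'.

(a), (e), (f)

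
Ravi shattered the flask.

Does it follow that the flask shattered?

yes

'Ravi shattered the flask' is the causative; it entails the inchoative 'the flask shattered'.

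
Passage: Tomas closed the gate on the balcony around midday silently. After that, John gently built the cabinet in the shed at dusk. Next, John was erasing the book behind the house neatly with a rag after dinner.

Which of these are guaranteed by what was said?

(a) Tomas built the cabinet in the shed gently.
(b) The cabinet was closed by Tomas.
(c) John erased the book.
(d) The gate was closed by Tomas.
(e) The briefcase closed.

(a) Not entailed — the passage has John building the cabinet, not Tomas.
(b) Not entailed — Tomas closed the gate, not the cabinet; the cabinet belongs to the building event.
(c) Not entailed — 'was erasing' is progressive on an accomplishment; it does not entail the completed 'erased'.
(d) Entailed — every conjunct here is already in the original closing event.
(e) Not entailed — the gate is what closed, not the briefcase.

(d)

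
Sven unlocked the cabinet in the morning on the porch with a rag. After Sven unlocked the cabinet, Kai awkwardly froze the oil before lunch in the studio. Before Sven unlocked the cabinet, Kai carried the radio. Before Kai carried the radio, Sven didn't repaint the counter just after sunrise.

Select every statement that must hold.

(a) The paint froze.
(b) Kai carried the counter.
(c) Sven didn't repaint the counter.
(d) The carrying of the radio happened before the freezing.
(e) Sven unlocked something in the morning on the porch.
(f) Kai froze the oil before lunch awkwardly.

(a) Not entailed — the oil is what froze, not the paint.
(b) Not entailed — Kai carried the radio, not the counter; the counter belongs to the repainting event.
(c) Not entailed — dropping 'just after sunrise' under negation is not valid — the original leaves open that Sven repainted the counter some other way.
(d) Entailed — the narrative places the carrying before the freezing.
(e) Entailed — dropping 'with a rag' and generalizing the patient leaves a sub-description the original still satisfies.
(f) Entailed — this follows by dropping conjuncts from the freezing event's description.

(d), (e), (f)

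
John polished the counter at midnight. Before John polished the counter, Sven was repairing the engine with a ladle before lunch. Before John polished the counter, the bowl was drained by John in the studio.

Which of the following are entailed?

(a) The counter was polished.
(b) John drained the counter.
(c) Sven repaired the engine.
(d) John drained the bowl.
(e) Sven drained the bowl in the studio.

(a), (d)

(a) Entailed — this follows by dropping conjuncts from the polishing event's description.
(b) Not entailed — John drained the bowl, not the counter; the counter belongs to the polishing event.
(c) Not entailed — 'was repairing' is progressive on an accomplishment; it does not entail the completed 'repaired'.
(d) Entailed — dropping 'in the studio' leaves a sub-description the original still satisfies.
(e) Not entailed — the passage has John draining the bowl, not Sven.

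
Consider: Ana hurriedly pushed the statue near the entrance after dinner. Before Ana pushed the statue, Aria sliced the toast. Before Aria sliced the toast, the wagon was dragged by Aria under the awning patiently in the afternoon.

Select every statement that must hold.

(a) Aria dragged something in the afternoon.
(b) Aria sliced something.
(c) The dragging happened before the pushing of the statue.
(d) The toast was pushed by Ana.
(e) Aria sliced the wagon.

(a) Entailed — the original entails any weakening of itself; this just drops 'patiently', 'under the awning' and generalizes the patient.
(b) Entailed — generalizing the patient leaves a sub-description the original still satisfies.
(c) Entailed — the narrative places the dragging before the pushing.
(d) Not entailed — Ana pushed the statue, not the toast; the toast belongs to the slicing event.
(e) Not entailed — Aria sliced the toast, not the wagon; the wagon belongs to the dragging event.

(a), (b), (c)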